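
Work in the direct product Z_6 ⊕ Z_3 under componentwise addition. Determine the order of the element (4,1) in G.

The order of (4,1) in Z_6 × Z_3 is lcm(ord(4) in Z_6, ord(1) in Z_3).
ord(4) = 3 and ord(1) = 3, so |⟨(4,1)⟩| = lcm(3, 3) = 3.

3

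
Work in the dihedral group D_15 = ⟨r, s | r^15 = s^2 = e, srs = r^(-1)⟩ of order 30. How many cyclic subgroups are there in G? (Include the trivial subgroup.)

Group the elements of G by the cyclic subgroup they generate; each cyclic subgroup of order d accounts for φ(d) elements.
Cyclic subgroups by order — order 1: 1; order 2: 15; order 3: 1; order 5: 1; order 15: 1.
Total: 19.

19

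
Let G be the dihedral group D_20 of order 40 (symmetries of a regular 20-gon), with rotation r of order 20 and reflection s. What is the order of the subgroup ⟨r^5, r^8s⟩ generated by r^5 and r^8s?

|⟨r^5⟩| = 4 and |⟨r^8s⟩| = 2, so |H| is a multiple of lcm(4, 2) = 4 and divides |G| = 40.
Closing under the operation: H = {e, r^5, r^10, r^15, r^3s, r^8s, r^13s, r^18s}, so |H| = 8.

8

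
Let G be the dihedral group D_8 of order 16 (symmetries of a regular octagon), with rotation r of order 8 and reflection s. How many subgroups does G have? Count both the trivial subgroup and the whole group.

|G| = 16, so by Lagrange every subgroup order divides 16. Divisors: 1, 2, 4, 8, 16.
Subgroups by order — order 1: 1; order 2: 9; order 4: 5; order 8: 3; order 16: 1.
Total: 1 + 9 + 5 + 3 + 1 = 19.

19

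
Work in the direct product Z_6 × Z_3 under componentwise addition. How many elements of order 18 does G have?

0

An element (a,b) has order lcm(ord(a), ord(b)); count pairs with lcm equal to 18.
Enumerating gives 0 such elements.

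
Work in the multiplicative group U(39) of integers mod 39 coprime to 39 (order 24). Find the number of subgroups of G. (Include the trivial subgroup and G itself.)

|G| = 24, so by Lagrange every subgroup order divides 24. Divisors: 1, 2, 3, 4, 6, 8, 12, 24.
Subgroups by order — order 1: 1; order 2: 3; order 3: 1; order 4: 3; order 6: 3; order 8: 1; order 12: 3; order 24: 1.
Total: 1 + 3 + 1 + 3 + 3 + 1 + 3 + 1 = 16.

16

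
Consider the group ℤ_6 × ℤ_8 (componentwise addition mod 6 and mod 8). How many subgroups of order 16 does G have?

|G| = 48 and 16 | 48, so subgroups of order 16 are possible by Lagrange.
The subgroups of order 16 are: {(0,0), (0,1), (0,2), (0,3), (0,4), (0,5), (0,6), (0,7), (3,0), (3,1), (3,2), (3,3), (3,4), (3,5), (3,6), (3,7)}.
So G has 1 subgroup of order 16.

1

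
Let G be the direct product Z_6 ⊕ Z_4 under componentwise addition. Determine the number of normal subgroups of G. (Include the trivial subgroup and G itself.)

G is abelian, so every subgroup is normal.
G has 16 subgroups in total, hence 16 normal subgroups.

16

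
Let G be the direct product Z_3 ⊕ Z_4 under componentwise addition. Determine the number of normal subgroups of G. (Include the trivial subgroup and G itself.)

G is abelian, so every subgroup is normal.
G has 6 subgroups in total, hence 6 normal subgroups.

6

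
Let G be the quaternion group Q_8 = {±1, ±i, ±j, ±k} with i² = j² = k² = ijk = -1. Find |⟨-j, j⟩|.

4

|⟨-j⟩| = 4 and |⟨j⟩| = 4, so |H| is a multiple of lcm(4, 4) = 4 and divides |G| = 8.
Closing under the operation: H = {1, -1, j, -j}, so |H| = 4.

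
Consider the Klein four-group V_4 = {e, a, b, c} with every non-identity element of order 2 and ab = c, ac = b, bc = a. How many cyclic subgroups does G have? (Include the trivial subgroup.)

Each element a generates a cyclic subgroup ⟨a⟩; distinct elements may generate the same one (a cyclic group of order d has φ(d) generators).
Cyclic subgroups by order — order 1: 1; order 2: 3.
Total: 4.

4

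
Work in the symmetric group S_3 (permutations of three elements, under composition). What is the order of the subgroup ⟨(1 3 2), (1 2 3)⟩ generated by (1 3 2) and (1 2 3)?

3

|⟨(1 3 2)⟩| = 3 and |⟨(1 2 3)⟩| = 3, so |H| is a multiple of lcm(3, 3) = 3 and divides |G| = 6.
Closing under the operation: H = {e, (1 2 3), (1 3 2)}, so |H| = 3.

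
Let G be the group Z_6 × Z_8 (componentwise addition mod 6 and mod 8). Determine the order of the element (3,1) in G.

The order of (3,1) in Z_6 × Z_8 is lcm(ord(3) in Z_6, ord(1) in Z_8).
ord(3) = 2 and ord(1) = 8, so |⟨(3,1)⟩| = lcm(2, 8) = 8.

8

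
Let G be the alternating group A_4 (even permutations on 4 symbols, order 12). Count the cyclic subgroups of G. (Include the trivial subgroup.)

Each element a generates a cyclic subgroup ⟨a⟩; distinct elements may generate the same one (a cyclic group of order d has φ(d) generators).
Cyclic subgroups by order — order 1: 1; order 2: 3; order 3: 4.
Total: 8.

8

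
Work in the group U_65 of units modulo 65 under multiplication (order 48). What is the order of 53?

4

Compute successive powers of 53 mod 65: 53, 14, 27, 1; 53^4 ≡ 1 (mod 65).
So |⟨53⟩| = 4.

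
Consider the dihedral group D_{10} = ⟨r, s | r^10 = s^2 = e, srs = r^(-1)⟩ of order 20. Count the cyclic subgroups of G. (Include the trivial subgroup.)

Each element a generates a cyclic subgroup ⟨a⟩; distinct elements may generate the same one (a cyclic group of order d has φ(d) generators).
Cyclic subgroups by order — order 1: 1; order 2: 11; order 5: 1; order 10: 1.
Total: 14.

14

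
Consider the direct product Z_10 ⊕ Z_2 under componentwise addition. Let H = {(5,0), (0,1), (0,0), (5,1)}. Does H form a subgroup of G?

Yes

|H| = 4 divides |G| = 20, consistent with Lagrange.
H contains the identity, every element's inverse is in H, and H is closed under +: it is a subgroup.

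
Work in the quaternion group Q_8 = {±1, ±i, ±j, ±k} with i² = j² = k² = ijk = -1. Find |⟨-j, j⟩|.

4

|⟨-j⟩| = 4 and |⟨j⟩| = 4, so |H| is a multiple of lcm(4, 4) = 4 and divides |G| = 8.
Closing under the operation: H = {1, -1, j, -j}, so |H| = 4.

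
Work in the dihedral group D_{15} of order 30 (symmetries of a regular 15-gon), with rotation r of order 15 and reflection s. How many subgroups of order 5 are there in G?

1

|G| = 30 and 5 | 30, so subgroups of order 5 are possible by Lagrange.
The subgroups of order 5 are: {e, r^3, r^6, r^9, r^12}.
So G has 1 subgroup of order 5.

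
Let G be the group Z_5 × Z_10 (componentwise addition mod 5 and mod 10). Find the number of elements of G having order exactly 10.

An element (a,b) has order lcm(ord(a), ord(b)); count pairs with lcm equal to 10.
Enumerating gives 24 such elements.

24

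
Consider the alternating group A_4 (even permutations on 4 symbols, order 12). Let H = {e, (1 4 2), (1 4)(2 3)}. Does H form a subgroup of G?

No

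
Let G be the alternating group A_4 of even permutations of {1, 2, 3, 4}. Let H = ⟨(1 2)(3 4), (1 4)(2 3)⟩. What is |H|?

|⟨(1 2)(3 4)⟩| = 2 and |⟨(1 4)(2 3)⟩| = 2, so |H| is a multiple of lcm(2, 2) = 2 and divides |G| = 12.
Closing under the operation: H = {e, (1 2)(3 4), (1 3)(2 4), (1 4)(2 3)}, so |H| = 4.

4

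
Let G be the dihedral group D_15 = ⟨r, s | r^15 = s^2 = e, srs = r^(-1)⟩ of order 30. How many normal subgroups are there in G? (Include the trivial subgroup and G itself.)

5

G has 28 subgroups. Checking conjugation-invariance by order — order 1: 1/1 normal; order 2: 0/15 normal; order 3: 1/1 normal; order 5: 1/1 normal; order 6: 0/5 normal; order 10: 0/3 normal; order 15: 1/1 normal; order 30: 1/1 normal.
Total normal subgroups: 5.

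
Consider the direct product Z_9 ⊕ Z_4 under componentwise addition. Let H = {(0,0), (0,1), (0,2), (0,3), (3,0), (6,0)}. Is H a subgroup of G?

Closure fails: (0,1) + (6,0) = (6,1) ∉ H. So H is not a subgroup.

No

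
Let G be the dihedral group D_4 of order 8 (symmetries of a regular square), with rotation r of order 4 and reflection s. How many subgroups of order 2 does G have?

5

|G| = 8 and 2 | 8, so subgroups of order 2 are possible by Lagrange.
The subgroups of order 2 are: {e, r^2}; {e, r^2s}; {e, r^3s}; {e, rs}; … (5 in all).
So G has 5 subgroups of order 2.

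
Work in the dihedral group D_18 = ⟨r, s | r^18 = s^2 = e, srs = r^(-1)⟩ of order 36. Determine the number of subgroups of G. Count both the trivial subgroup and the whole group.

45

|G| = 36, so by Lagrange every subgroup order divides 36. Divisors: 1, 2, 3, 4, 6, 9, 12, 18, 36.
Subgroups by order — order 1: 1; order 2: 19; order 3: 1; order 4: 9; order 6: 7; order 9: 1; order 12: 3; order 18: 3; order 36: 1.
Total: 1 + 19 + 1 + 9 + 7 + 1 + 3 + 3 + 1 = 45.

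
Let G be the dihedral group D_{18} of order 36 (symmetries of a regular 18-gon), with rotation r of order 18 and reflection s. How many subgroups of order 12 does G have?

|G| = 36 and 12 | 36, so subgroups of order 12 are possible by Lagrange.
The subgroups of order 12 are: {e, r^3, r^6, r^9, r^12, r^15, rs, r^4s, r^7s, r^10s, r^13s, r^16s}; {e, r^3, r^6, r^9, r^12, r^15, r^2s, r^5s, r^8s, r^11s, r^14s, r^17s}; {e, r^3, r^6, r^9, r^12, r^15, s, r^3s, r^6s, r^9s, r^12s, r^15s}.
So G has 3 subgroups of order 12.

3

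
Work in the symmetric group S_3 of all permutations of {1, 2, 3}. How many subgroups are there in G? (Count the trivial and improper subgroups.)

6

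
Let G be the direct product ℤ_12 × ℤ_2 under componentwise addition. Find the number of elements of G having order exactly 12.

8

An element (a,b) has order lcm(ord(a), ord(b)); count pairs with lcm equal to 12.
Enumerating gives 8 such elements.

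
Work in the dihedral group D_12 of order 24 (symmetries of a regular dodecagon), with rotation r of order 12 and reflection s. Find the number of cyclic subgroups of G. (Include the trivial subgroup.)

A cyclic subgroup of order d is generated by each of its φ(d) elements of order d, so the cyclic subgroups of order d number (#elements of order d)/φ(d).
Cyclic subgroups by order — order 1: 1; order 2: 13; order 3: 1; order 4: 1; order 6: 1; order 12: 1.
Total: 18.

18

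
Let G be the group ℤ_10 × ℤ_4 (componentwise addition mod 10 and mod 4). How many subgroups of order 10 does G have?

|G| = 40 and 10 | 40, so subgroups of order 10 are possible by Lagrange.
The subgroups of order 10 are: {(0,0), (0,2), (2,0), (2,2), (4,0), (4,2), (6,0), (6,2), (8,0), (8,2)}; {(0,0), (1,0), (2,0), (3,0), (4,0), (5,0), (6,0), (7,0), (8,0), (9,0)}; {(0,0), (1,2), (2,0), (3,2), (4,0), (5,2), (6,0), (7,2), (8,0), (9,2)}.
So G has 3 subgroups of order 10.

3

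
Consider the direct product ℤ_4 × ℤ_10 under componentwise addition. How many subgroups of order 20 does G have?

3

|G| = 40 and 20 | 40, so subgroups of order 20 are possible by Lagrange.
The subgroups of order 20 are: {(0,0), (0,1), (0,2), (0,3), (0,4), (0,5), (0,6), (0,7), (0,8), (0,9), (2,0), (2,1), (2,2), (2,3), (2,4), (2,5), (2,6), (2,7), (2,8), (2,9)}; {(0,0), (0,2), (0,4), (0,6), (0,8), (1,0), (1,2), (1,4), (1,6), (1,8), (2,0), (2,2), (2,4), (2,6), (2,8), (3,0), (3,2), (3,4), (3,6), (3,8)}; {(0,0), (0,2), (0,4), (0,6), (0,8), (1,1), (1,3), (1,5), (1,7), (1,9), (2,0), (2,2), (2,4), (2,6), (2,8), (3,1), (3,3), (3,5), (3,7), (3,9)}.
So G has 3 subgroups of order 20.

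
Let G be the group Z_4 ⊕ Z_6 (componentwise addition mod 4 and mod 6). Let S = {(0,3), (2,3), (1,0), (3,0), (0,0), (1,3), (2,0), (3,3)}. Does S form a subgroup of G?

Yes

|S| = 8 divides |G| = 24, consistent with Lagrange.
S contains the identity, every element's inverse is in S, and S is closed under +: it is a subgroup.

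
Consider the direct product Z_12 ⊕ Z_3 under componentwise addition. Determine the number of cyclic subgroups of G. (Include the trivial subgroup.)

15

A cyclic subgroup of order d is generated by each of its φ(d) elements of order d, so the cyclic subgroups of order d number (#elements of order d)/φ(d).
Cyclic subgroups by order — order 1: 1; order 2: 1; order 3: 4; order 4: 1; order 6: 4; order 12: 4.
Total: 15.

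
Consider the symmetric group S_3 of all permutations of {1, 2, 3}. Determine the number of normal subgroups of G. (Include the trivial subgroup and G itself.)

G has 6 subgroups. Checking conjugation-invariance by order — order 1: 1/1 normal; order 2: 0/3 normal; order 3: 1/1 normal; order 6: 1/1 normal.
Total normal subgroups: 3.

3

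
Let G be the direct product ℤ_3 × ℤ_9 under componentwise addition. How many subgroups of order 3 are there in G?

4

|G| = 27 and 3 | 27, so subgroups of order 3 are possible by Lagrange.
The subgroups of order 3 are: {(0,0), (0,3), (0,6)}; {(0,0), (1,0), (2,0)}; {(0,0), (1,3), (2,6)}; {(0,0), (1,6), (2,3)}.
So G has 4 subgroups of order 3.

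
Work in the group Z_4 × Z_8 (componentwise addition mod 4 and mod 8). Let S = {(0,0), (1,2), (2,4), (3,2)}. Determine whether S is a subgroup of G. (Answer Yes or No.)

No

(1,2) ∈ S but its inverse (3,6) ∉ S, so S is not a subgroup.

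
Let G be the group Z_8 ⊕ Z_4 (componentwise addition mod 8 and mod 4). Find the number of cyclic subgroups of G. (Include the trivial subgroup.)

A cyclic subgroup of order d is generated by each of its φ(d) elements of order d, so the cyclic subgroups of order d number (#elements of order d)/φ(d).
Cyclic subgroups by order — order 1: 1; order 2: 3; order 4: 6; order 8: 4.
Total: 14.

14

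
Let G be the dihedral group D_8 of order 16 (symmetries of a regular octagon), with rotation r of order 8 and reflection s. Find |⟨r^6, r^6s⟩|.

|⟨r^6⟩| = 4 and |⟨r^6s⟩| = 2, so |H| is a multiple of lcm(4, 2) = 4 and divides |G| = 16.
Closing under the operation: H = {e, r^2, r^4, r^6, s, r^2s, r^4s, r^6s}, so |H| = 8.

8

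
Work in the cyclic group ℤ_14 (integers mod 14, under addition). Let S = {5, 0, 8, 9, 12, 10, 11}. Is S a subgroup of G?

No

8 ∈ S but its inverse 6 ∉ S, so S is not a subgroup.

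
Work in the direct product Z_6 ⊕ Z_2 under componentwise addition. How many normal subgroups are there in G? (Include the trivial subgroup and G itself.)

G is abelian, so every subgroup is normal.
G has 10 subgroups in total, hence 10 normal subgroups.

10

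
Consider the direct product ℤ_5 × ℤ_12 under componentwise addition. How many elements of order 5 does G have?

4

An element (a,b) has order lcm(ord(a), ord(b)); count pairs with lcm equal to 5.
Enumerating gives 4 such elements.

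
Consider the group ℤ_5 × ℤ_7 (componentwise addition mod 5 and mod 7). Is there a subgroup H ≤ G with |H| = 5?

5 | 35. A subgroup of order 5 is {(0,0), (1,0), (2,0), (3,0), (4,0)}.

Yes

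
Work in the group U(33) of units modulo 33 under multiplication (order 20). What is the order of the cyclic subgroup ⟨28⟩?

Compute successive powers of 28 mod 33: 28, 25, 7, 31, 10, 16, 19, 4, …; 28^10 ≡ 1 (mod 33).
So |⟨28⟩| = 10.

10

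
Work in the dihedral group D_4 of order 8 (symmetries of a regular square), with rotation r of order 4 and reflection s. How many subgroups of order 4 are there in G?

3

|G| = 8 and 4 | 8, so subgroups of order 4 are possible by Lagrange.
The subgroups of order 4 are: {e, r, r^2, r^3}; {e, r^2, s, r^2s}; {e, r^2, rs, r^3s}.
So G has 3 subgroups of order 4.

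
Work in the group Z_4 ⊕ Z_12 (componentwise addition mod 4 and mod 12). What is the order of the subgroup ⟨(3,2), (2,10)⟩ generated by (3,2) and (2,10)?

|⟨(3,2)⟩| = 12 and |⟨(2,10)⟩| = 6, so |H| is a multiple of lcm(12, 6) = 12 and divides |G| = 48.
Closing under the operation: H = {(0,0), (0,2), (0,4), (0,6), (0,8), (0,10), (1,0), (1,2), (1,4), (1,6), (1,8), (1,10), (2,0), (2,2), (2,4), (2,6), (2,8), (2,10), (3,0), (3,2), (3,4), (3,6), (3,8), (3,10)}, so |H| = 24.

24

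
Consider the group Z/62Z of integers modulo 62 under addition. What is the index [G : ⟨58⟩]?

|⟨58⟩| = 31 and |G| = 62.
By Lagrange, [G : H] = |G|/|H| = 62/31 = 2.

2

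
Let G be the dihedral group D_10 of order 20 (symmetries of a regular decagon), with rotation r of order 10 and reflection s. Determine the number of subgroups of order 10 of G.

|G| = 20 and 10 | 20, so subgroups of order 10 are possible by Lagrange.
The subgroups of order 10 are: {e, r, r^2, r^3, r^4, r^5, r^6, r^7, r^8, r^9}; {e, r^2, r^4, r^6, r^8, s, r^2s, r^4s, r^6s, r^8s}; {e, r^2, r^4, r^6, r^8, rs, r^3s, r^5s, r^7s, r^9s}.
So G has 3 subgroups of order 10.

3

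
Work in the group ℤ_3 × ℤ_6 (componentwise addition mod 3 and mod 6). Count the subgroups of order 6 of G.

4

|G| = 18 and 6 | 18, so subgroups of order 6 are possible by Lagrange.
The subgroups of order 6 are: {(0,0), (0,1), (0,2), (0,3), (0,4), (0,5)}; {(0,0), (0,3), (1,0), (1,3), (2,0), (2,3)}; {(0,0), (0,3), (1,1), (1,4), (2,2), (2,5)}; {(0,0), (0,3), (1,2), (1,5), (2,1), (2,4)}.
So G has 4 subgroups of order 6.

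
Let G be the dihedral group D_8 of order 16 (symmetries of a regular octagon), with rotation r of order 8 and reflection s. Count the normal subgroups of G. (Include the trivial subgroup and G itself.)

7

G has 19 subgroups. Checking conjugation-invariance by order — order 1: 1/1 normal; order 2: 1/9 normal; order 4: 1/5 normal; order 8: 3/3 normal; order 16: 1/1 normal.
Total normal subgroups: 7.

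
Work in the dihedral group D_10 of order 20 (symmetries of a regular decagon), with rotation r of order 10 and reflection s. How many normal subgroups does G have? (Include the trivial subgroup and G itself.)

G has 22 subgroups. Checking conjugation-invariance by order — order 1: 1/1 normal; order 2: 1/11 normal; order 4: 0/5 normal; order 5: 1/1 normal; order 10: 3/3 normal; order 20: 1/1 normal.
Total normal subgroups: 7.

7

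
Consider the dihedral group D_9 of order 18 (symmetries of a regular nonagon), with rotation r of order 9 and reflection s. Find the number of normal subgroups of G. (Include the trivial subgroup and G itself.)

4

G has 16 subgroups. Checking conjugation-invariance by order — order 1: 1/1 normal; order 2: 0/9 normal; order 3: 1/1 normal; order 6: 0/3 normal; order 9: 1/1 normal; order 18: 1/1 normal.
Total normal subgroups: 4.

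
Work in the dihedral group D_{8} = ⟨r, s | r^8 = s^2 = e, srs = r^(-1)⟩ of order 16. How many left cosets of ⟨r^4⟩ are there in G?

8

|⟨r^4⟩| = 2 and |G| = 16.
By Lagrange, [G : H] = |G|/|H| = 16/2 = 8.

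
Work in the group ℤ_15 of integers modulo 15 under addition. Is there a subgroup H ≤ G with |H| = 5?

Yes

5 | 15. A subgroup of order 5 is {0, 3, 6, 9, 12}.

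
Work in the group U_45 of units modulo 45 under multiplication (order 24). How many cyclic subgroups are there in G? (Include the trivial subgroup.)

Group the elements of G by the cyclic subgroup they generate; each cyclic subgroup of order d accounts for φ(d) elements.
Cyclic subgroups by order — order 1: 1; order 2: 3; order 3: 1; order 4: 2; order 6: 3; order 12: 2.
Total: 12.

12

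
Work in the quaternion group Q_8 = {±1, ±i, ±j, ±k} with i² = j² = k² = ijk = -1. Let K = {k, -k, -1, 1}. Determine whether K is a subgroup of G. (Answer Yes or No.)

Yes

|K| = 4 divides |G| = 8, consistent with Lagrange.
K contains the identity, every element's inverse is in K, and K is closed under ·: it is a subgroup.
In fact K = ⟨-k⟩.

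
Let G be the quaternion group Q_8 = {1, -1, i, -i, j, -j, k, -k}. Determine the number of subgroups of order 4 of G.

3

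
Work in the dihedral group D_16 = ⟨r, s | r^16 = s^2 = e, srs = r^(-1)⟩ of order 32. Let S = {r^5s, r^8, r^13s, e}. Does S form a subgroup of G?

Yes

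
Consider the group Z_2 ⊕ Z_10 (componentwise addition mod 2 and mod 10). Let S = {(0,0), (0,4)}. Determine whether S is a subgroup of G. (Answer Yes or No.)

(0,4) ∈ S but its inverse (0,6) ∉ S, so S is not a subgroup.

No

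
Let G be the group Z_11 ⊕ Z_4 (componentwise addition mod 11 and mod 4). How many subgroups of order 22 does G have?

1

|G| = 44 and 22 | 44, so subgroups of order 22 are possible by Lagrange.
The subgroups of order 22 are: {(0,0), (0,2), (1,0), (1,2), (2,0), (2,2), (3,0), (3,2), (4,0), (4,2), (5,0), (5,2), (6,0), (6,2), (7,0), (7,2), (8,0), (8,2), (9,0), (9,2), (10,0), (10,2)}.
So G has 1 subgroup of order 22.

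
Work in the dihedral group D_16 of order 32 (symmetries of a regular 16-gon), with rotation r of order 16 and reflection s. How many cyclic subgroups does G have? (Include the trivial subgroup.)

21

Each element a generates a cyclic subgroup ⟨a⟩; distinct elements may generate the same one (a cyclic group of order d has φ(d) generators).
Cyclic subgroups by order — order 1: 1; order 2: 17; order 4: 1; order 8: 1; order 16: 1.
Total: 21.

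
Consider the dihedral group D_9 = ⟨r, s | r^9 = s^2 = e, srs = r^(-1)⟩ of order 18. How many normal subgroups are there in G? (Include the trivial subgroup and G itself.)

4

G has 16 subgroups. Checking conjugation-invariance by order — order 1: 1/1 normal; order 2: 0/9 normal; order 3: 1/1 normal; order 6: 0/3 normal; order 9: 1/1 normal; order 18: 1/1 normal.
Total normal subgroups: 4.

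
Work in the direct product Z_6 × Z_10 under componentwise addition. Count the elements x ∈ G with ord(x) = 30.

24

An element (a,b) has order lcm(ord(a), ord(b)); count pairs with lcm equal to 30.
Enumerating gives 24 such elements.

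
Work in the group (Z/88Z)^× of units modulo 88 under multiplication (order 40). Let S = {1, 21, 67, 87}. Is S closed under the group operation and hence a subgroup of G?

Yes

|S| = 4 divides |G| = 40, consistent with Lagrange.
S contains the identity, every element's inverse is in S, and S is closed under ·: it is a subgroup.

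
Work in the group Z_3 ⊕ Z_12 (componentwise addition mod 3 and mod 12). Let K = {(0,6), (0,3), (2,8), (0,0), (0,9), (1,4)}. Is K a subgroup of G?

No

Closure fails: (2,8) + (0,3) = (2,11) ∉ K. So K is not a subgroup.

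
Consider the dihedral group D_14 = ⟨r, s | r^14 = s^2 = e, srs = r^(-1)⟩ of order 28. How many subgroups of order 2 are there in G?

15

|G| = 28 and 2 | 28, so subgroups of order 2 are possible by Lagrange.
The subgroups of order 2 are: {e, r^10s}; {e, r^11s}; {e, r^12s}; {e, r^13s}; … (15 in all).
So G has 15 subgroups of order 2.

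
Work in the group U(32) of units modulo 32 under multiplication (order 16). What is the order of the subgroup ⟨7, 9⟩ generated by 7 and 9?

8

|⟨7⟩| = 4 and |⟨9⟩| = 4, so |H| is a multiple of lcm(4, 4) = 4 and divides |G| = 16.
Closing under the operation: H = {1, 7, 9, 15, 17, 23, 25, 31}, so |H| = 8.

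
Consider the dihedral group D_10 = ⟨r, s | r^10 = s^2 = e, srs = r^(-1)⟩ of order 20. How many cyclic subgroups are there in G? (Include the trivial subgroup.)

A cyclic subgroup of order d is generated by each of its φ(d) elements of order d, so the cyclic subgroups of order d number (#elements of order d)/φ(d).
Cyclic subgroups by order — order 1: 1; order 2: 11; order 5: 1; order 10: 1.
Total: 14.

14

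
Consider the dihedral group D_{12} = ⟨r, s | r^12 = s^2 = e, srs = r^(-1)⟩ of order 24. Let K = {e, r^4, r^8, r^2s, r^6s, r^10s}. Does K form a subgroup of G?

|K| = 6 divides |G| = 24, consistent with Lagrange.
K contains the identity, every element's inverse is in K, and K is closed under ·: it is a subgroup.

Yes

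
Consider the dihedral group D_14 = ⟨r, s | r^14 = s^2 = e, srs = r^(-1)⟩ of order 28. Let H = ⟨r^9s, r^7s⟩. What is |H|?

|⟨r^9s⟩| = 2 and |⟨r^7s⟩| = 2, so |H| is a multiple of lcm(2, 2) = 2 and divides |G| = 28.
Closing under the operation: H = {e, r^2, r^4, r^6, r^8, r^10, r^12, rs, r^3s, r^5s, r^7s, r^9s, r^11s, r^13s}, so |H| = 14.

14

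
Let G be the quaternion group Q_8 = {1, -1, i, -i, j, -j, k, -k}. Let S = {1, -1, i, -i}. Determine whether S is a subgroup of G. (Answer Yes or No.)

Yes

|S| = 4 divides |G| = 8, consistent with Lagrange.
S contains the identity, every element's inverse is in S, and S is closed under ·: it is a subgroup.
In fact S = ⟨-i⟩.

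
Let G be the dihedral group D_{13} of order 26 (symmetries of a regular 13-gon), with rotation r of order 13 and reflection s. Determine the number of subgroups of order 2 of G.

|G| = 26 and 2 | 26, so subgroups of order 2 are possible by Lagrange.
The subgroups of order 2 are: {e, r^10s}; {e, r^11s}; {e, r^12s}; {e, r^2s}; … (13 in all).
So G has 13 subgroups of order 2.

13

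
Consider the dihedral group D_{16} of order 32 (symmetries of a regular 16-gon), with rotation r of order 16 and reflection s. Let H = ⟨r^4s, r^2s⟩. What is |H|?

16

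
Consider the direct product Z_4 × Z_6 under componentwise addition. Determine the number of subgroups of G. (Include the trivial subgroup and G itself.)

|G| = 24, so by Lagrange every subgroup order divides 24. Divisors: 1, 2, 3, 4, 6, 8, 12, 24.
Subgroups by order — order 1: 1; order 2: 3; order 3: 1; order 4: 3; order 6: 3; order 8: 1; order 12: 3; order 24: 1.
Total: 1 + 3 + 1 + 3 + 3 + 1 + 3 + 1 = 16.

16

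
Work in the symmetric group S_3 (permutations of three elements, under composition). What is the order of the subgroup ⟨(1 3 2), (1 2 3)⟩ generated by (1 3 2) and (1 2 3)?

|⟨(1 3 2)⟩| = 3 and |⟨(1 2 3)⟩| = 3, so |H| is a multiple of lcm(3, 3) = 3 and divides |G| = 6.
Closing under the operation: H = {e, (1 2 3), (1 3 2)}, so |H| = 3.

3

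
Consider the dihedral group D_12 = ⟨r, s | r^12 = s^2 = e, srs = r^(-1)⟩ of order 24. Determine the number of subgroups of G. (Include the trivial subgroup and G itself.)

|G| = 24, so by Lagrange every subgroup order divides 24. Divisors: 1, 2, 3, 4, 6, 8, 12, 24.
Subgroups by order — order 1: 1; order 2: 13; order 3: 1; order 4: 7; order 6: 5; order 8: 3; order 12: 3; order 24: 1.
Total: 1 + 13 + 1 + 7 + 5 + 3 + 3 + 1 = 34.

34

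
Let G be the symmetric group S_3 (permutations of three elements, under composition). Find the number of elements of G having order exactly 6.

0

No element of G has order 6 (even though 6 | 6).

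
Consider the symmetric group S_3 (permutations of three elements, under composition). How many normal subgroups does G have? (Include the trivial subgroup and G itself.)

3

G has 6 subgroups. Checking conjugation-invariance by order — order 1: 1/1 normal; order 2: 0/3 normal; order 3: 1/1 normal; order 6: 1/1 normal.
Total normal subgroups: 3.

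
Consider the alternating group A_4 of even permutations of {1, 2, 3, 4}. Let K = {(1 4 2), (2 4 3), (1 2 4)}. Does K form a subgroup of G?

The identity e ∉ K, so K is not a subgroup.

No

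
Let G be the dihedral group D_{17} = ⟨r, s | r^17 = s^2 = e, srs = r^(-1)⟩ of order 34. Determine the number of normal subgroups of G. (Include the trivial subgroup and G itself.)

3

G has 20 subgroups. Checking conjugation-invariance by order — order 1: 1/1 normal; order 2: 0/17 normal; order 17: 1/1 normal; order 34: 1/1 normal.
Total normal subgroups: 3.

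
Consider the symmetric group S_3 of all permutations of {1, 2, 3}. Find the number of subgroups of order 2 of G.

3

|G| = 6 and 2 | 6, so subgroups of order 2 are possible by Lagrange.
The subgroups of order 2 are: {e, (1 2)}; {e, (1 3)}; {e, (2 3)}.
So G has 3 subgroups of order 2.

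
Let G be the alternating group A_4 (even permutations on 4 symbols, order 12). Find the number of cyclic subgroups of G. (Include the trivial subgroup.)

Group the elements of G by the cyclic subgroup they generate; each cyclic subgroup of order d accounts for φ(d) elements.
Cyclic subgroups by order — order 1: 1; order 2: 3; order 3: 4.
Total: 8.

8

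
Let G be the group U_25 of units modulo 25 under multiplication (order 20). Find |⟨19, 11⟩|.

|⟨19⟩| = 10 and |⟨11⟩| = 5, so |H| is a multiple of lcm(10, 5) = 10 and divides |G| = 20.
Closing under the operation: H = {1, 4, 6, 9, 11, 14, 16, 19, 21, 24}, so |H| = 10.

10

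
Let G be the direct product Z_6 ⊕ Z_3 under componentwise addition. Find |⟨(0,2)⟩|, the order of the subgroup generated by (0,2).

3

The order of (0,2) in Z_6 × Z_3 is lcm(ord(0) in Z_6, ord(2) in Z_3).
ord(0) = 1 and ord(2) = 3, so |⟨(0,2)⟩| = lcm(1, 3) = 3.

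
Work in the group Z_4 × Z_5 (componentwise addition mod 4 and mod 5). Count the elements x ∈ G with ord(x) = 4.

2

An element (a,b) has order lcm(ord(a), ord(b)); count pairs with lcm equal to 4.
Enumerating gives 2 such elements.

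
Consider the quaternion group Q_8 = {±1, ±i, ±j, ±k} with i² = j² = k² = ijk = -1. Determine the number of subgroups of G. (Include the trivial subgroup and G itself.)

6

|G| = 8, so by Lagrange every subgroup order divides 8. Divisors: 1, 2, 4, 8.
Subgroups by order — order 1: 1; order 2: 1; order 4: 3; order 8: 1.
Total: 1 + 1 + 3 + 1 = 6.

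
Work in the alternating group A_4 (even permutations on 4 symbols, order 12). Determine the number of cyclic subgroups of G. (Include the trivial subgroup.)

Group the elements of G by the cyclic subgroup they generate; each cyclic subgroup of order d accounts for φ(d) elements.
Cyclic subgroups by order — order 1: 1; order 2: 3; order 3: 4.
Total: 8.

8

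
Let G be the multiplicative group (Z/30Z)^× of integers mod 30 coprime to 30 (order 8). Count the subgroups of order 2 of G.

|G| = 8 and 2 | 8, so subgroups of order 2 are possible by Lagrange.
The subgroups of order 2 are: {1, 11}; {1, 19}; {1, 29}.
So G has 3 subgroups of order 2.

3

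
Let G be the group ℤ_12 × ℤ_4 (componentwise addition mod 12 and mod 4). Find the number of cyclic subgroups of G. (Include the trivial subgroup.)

20

Group the elements of G by the cyclic subgroup they generate; each cyclic subgroup of order d accounts for φ(d) elements.
Cyclic subgroups by order — order 1: 1; order 2: 3; order 3: 1; order 4: 6; order 6: 3; order 12: 6.
Total: 20.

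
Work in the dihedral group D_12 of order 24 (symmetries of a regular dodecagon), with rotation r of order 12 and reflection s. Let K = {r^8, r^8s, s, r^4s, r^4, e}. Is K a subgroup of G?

|K| = 6 divides |G| = 24, consistent with Lagrange.
K contains the identity, every element's inverse is in K, and K is closed under ·: it is a subgroup.

Yes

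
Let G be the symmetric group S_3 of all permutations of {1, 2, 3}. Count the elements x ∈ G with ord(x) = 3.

2

The elements of order 3 are: (1 2 3), (1 3 2).
That's 2.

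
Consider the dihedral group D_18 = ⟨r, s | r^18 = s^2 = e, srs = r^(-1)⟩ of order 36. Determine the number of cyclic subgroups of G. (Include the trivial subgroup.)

Group the elements of G by the cyclic subgroup they generate; each cyclic subgroup of order d accounts for φ(d) elements.
Cyclic subgroups by order — order 1: 1; order 2: 19; order 3: 1; order 6: 1; order 9: 1; order 18: 1.
Total: 24.

24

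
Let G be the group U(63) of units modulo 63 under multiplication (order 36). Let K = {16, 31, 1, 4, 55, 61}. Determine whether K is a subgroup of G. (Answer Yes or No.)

|K| = 6 divides |G| = 36, consistent with Lagrange.
K contains the identity, every element's inverse is in K, and K is closed under ·: it is a subgroup.
In fact K = ⟨61⟩.

Yes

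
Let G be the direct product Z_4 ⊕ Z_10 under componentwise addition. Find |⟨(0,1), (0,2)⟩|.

10

|⟨(0,1)⟩| = 10 and |⟨(0,2)⟩| = 5, so |H| is a multiple of lcm(10, 5) = 10 and divides |G| = 40.
Closing under the operation: H = {(0,0), (0,1), (0,2), (0,3), (0,4), (0,5), (0,6), (0,7), (0,8), (0,9)}, so |H| = 10.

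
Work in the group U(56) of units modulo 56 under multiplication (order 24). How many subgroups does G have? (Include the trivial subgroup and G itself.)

|G| = 24, so by Lagrange every subgroup order divides 24. Divisors: 1, 2, 3, 4, 6, 8, 12, 24.
Subgroups by order — order 1: 1; order 2: 7; order 3: 1; order 4: 7; order 6: 7; order 8: 1; order 12: 7; order 24: 1.
Total: 1 + 7 + 1 + 7 + 7 + 1 + 7 + 1 = 32.

32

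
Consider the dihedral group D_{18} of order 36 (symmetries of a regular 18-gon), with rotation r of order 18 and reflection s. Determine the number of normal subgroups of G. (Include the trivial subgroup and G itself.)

9

G has 45 subgroups. Checking conjugation-invariance by order — order 1: 1/1 normal; order 2: 1/19 normal; order 3: 1/1 normal; order 4: 0/9 normal; order 6: 1/7 normal; order 9: 1/1 normal; order 12: 0/3 normal; order 18: 3/3 normal; order 36: 1/1 normal.
Total normal subgroups: 9.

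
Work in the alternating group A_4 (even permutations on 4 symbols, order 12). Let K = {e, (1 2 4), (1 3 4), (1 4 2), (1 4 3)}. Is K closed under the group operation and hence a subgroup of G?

No

|K| = 5 does not divide |G| = 12, so by Lagrange K is not a subgroup.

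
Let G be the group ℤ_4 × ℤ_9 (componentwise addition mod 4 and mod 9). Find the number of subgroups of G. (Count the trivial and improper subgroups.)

|G| = 36, so by Lagrange every subgroup order divides 36. Divisors: 1, 2, 3, 4, 6, 9, 12, 18, 36.
Subgroups by order — order 1: 1; order 2: 1; order 3: 1; order 4: 1; order 6: 1; order 9: 1; order 12: 1; order 18: 1; order 36: 1.
Total: 1 + 1 + 1 + 1 + 1 + 1 + 1 + 1 + 1 = 9.

9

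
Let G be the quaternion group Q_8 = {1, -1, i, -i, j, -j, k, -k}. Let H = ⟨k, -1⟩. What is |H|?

4

|⟨k⟩| = 4 and |⟨-1⟩| = 2, so |H| is a multiple of lcm(4, 2) = 4 and divides |G| = 8.
Closing under the operation: H = {1, -1, k, -k}, so |H| = 4.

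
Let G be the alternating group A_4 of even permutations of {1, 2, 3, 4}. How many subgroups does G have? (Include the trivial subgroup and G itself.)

|G| = 12, so by Lagrange every subgroup order divides 12. Divisors: 1, 2, 3, 4, 6, 12.
Subgroups by order — order 1: 1; order 2: 3; order 3: 4; order 4: 1; order 6: 0; order 12: 1.
Total: 1 + 3 + 4 + 1 + 0 + 1 = 10.

10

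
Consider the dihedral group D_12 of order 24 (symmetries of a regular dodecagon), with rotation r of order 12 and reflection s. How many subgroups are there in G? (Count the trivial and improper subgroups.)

34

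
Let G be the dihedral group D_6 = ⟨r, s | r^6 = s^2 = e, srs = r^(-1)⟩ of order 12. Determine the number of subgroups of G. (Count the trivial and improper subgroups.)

|G| = 12, so by Lagrange every subgroup order divides 12. Divisors: 1, 2, 3, 4, 6, 12.
Subgroups by order — order 1: 1; order 2: 7; order 3: 1; order 4: 3; order 6: 3; order 12: 1.
Total: 1 + 7 + 1 + 3 + 3 + 1 = 16.

16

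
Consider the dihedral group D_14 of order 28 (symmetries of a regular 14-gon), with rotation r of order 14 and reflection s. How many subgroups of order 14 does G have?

3

|G| = 28 and 14 | 28, so subgroups of order 14 are possible by Lagrange.
The subgroups of order 14 are: {e, r, r^2, r^3, r^4, r^5, r^6, r^7, r^8, r^9, r^10, r^11, r^12, r^13}; {e, r^2, r^4, r^6, r^8, r^10, r^12, s, r^2s, r^4s, r^6s, r^8s, r^10s, r^12s}; {e, r^2, r^4, r^6, r^8, r^10, r^12, rs, r^3s, r^5s, r^7s, r^9s, r^11s, r^13s}.
So G has 3 subgroups of order 14.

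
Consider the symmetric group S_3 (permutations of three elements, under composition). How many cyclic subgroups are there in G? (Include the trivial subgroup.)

A cyclic subgroup of order d is generated by each of its φ(d) elements of order d, so the cyclic subgroups of order d number (#elements of order d)/φ(d).
Cyclic subgroups by order — order 1: 1; order 2: 3; order 3: 1.
Total: 5.

5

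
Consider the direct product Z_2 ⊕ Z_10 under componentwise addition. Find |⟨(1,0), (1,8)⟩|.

|⟨(1,0)⟩| = 2 and |⟨(1,8)⟩| = 10, so |H| is a multiple of lcm(2, 10) = 10 and divides |G| = 20.
Closing under the operation: H = {(0,0), (0,2), (0,4), (0,6), (0,8), (1,0), (1,2), (1,4), (1,6), (1,8)}, so |H| = 10.

10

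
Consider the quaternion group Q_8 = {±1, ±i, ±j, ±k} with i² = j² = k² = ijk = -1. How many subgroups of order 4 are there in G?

|G| = 8 and 4 | 8, so subgroups of order 4 are possible by Lagrange.
The subgroups of order 4 are: {1, -1, i, -i}; {1, -1, j, -j}; {1, -1, k, -k}.
So G has 3 subgroups of order 4.

3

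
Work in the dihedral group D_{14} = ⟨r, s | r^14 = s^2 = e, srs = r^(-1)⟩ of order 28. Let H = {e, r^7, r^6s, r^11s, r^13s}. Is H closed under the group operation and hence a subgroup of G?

No

|H| = 5 does not divide |G| = 28, so by Lagrange H is not a subgroup.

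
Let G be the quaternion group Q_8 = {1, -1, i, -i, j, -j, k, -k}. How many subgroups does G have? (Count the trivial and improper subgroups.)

6

|G| = 8, so by Lagrange every subgroup order divides 8. Divisors: 1, 2, 4, 8.
Subgroups by order — order 1: 1; order 2: 1; order 4: 3; order 8: 1.
Total: 1 + 1 + 3 + 1 = 6.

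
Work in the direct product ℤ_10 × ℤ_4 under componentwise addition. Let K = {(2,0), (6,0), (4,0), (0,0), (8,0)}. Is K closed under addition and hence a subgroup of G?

Yes

|K| = 5 divides |G| = 40, consistent with Lagrange.
K contains the identity, every element's inverse is in K, and K is closed under +: it is a subgroup.
In fact K = ⟨(4,0)⟩.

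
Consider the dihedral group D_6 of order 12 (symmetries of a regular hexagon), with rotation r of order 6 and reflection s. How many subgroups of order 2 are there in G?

7

|G| = 12 and 2 | 12, so subgroups of order 2 are possible by Lagrange.
The subgroups of order 2 are: {e, r^2s}; {e, r^3}; {e, r^3s}; {e, r^4s}; … (7 in all).
So G has 7 subgroups of order 2.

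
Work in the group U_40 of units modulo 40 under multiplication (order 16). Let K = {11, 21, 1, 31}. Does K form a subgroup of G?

Yes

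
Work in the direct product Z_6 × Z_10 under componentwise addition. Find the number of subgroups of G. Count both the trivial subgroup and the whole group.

|G| = 60, so by Lagrange every subgroup order divides 60. Divisors: 1, 2, 3, 4, 5, 6, 10, 12, 15, 20, 30, 60.
Subgroups by order — order 1: 1; order 2: 3; order 3: 1; order 4: 1; order 5: 1; order 6: 3; order 10: 3; order 12: 1; order 15: 1; order 20: 1; order 30: 3; order 60: 1.
Total: 1 + 3 + 1 + 1 + 1 + 3 + 3 + 1 + 1 + 1 + 3 + 1 = 20.

20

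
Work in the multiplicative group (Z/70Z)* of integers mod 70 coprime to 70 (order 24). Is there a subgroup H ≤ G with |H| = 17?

17 does not divide |G| = 24, so by Lagrange no subgroup of order 17 exists.

No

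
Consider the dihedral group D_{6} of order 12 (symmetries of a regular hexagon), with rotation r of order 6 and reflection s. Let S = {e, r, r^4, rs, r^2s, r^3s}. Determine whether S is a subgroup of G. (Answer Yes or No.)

r ∈ S but its inverse r^5 ∉ S, so S is not a subgroup.

No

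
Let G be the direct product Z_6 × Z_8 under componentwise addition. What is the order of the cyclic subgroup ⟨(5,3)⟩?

The order of (5,3) in Z_6 × Z_8 is lcm(ord(5) in Z_6, ord(3) in Z_8).
ord(5) = 6 and ord(3) = 8, so |⟨(5,3)⟩| = lcm(6, 8) = 24.

24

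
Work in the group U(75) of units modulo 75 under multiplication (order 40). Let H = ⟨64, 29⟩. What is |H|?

20

|⟨64⟩| = 10 and |⟨29⟩| = 10, so |H| is a multiple of lcm(10, 10) = 10 and divides |G| = 40.
Closing under the operation: H = {1, 4, 11, 14, 16, 19, 26, 29, 31, 34, 41, 44, 46, 49, 56, 59, 61, 64, 71, 74}, so |H| = 20.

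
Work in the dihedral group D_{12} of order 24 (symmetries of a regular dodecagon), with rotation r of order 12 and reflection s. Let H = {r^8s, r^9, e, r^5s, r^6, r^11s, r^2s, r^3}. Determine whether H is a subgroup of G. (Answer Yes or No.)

|H| = 8 divides |G| = 24, consistent with Lagrange.
H contains the identity, every element's inverse is in H, and H is closed under ·: it is a subgroup.

Yes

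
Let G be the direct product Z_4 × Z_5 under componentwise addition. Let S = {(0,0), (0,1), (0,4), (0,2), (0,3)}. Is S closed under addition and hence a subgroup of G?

|S| = 5 divides |G| = 20, consistent with Lagrange.
S contains the identity, every element's inverse is in S, and S is closed under +: it is a subgroup.
In fact S = ⟨(0,1)⟩.

Yes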